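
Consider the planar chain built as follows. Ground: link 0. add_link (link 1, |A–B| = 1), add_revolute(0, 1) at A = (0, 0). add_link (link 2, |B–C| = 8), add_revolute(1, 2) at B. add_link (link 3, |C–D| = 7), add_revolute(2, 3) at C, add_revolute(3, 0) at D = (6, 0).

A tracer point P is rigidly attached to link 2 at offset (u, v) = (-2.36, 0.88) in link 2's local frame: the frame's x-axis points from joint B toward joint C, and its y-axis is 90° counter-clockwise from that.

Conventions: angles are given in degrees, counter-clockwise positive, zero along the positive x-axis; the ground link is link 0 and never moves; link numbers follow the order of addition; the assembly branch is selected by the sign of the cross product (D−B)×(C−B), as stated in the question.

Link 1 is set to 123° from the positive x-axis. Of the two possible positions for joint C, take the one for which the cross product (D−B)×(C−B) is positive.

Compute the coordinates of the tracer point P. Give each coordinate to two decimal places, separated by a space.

A=(0,0), D=(6.00,0)
B = A + 1.00·(cos123°, sin123°) = (-0.5446, 0.8387)
|BD| = 6.5982
circle(B,8.00) ∩ circle(D,7.00): a=4.4358, h=6.6576
  candidates: C₊=(4.7014,6.8785) cross=43.928; C₋=(3.0089,-6.3288) cross=-43.928
  branch + wants cross > 0 → take C=(4.7014,6.8785) (cross=43.928)
ex = (C−B)/|BC| = (0.6558,0.7550); ey = (-0.7550,0.6558)
P = B + -2.36·ex + 0.88·ey = (-2.7566,-0.3660)

-2.76 -0.37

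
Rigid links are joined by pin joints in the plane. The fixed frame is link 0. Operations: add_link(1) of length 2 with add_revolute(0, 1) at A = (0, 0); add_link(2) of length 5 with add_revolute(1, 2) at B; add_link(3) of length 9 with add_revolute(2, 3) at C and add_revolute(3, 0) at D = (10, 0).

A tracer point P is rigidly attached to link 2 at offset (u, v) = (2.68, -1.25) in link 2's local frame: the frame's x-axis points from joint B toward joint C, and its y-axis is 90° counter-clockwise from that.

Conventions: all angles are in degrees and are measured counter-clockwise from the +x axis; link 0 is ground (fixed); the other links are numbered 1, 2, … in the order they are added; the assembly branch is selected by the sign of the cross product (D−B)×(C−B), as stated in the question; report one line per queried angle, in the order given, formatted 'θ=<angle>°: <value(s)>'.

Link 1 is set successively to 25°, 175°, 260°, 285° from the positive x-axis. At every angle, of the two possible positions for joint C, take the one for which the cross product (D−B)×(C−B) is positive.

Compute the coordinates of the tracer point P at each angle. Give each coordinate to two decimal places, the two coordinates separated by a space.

A=(0,0), D=(10.00,0)
θ=25°: B = A + 2.00·(cos25°, sin25°) = (1.8126, 0.8452)
θ=25°: |BD| = 8.2309
θ=25°: circle(B,5.00) ∩ circle(D,9.00): a=0.7136, h=4.9488
θ=25°:   candidates: C₊=(3.0307,5.6946) cross=40.733; C₋=(2.0143,-4.1507) cross=-40.733
θ=25°:   branch + wants cross > 0 → take C=(3.0307,5.6946) (cross=40.733)
θ=25°: ex = (C−B)/|BC| = (0.2436,0.9699); ey = (-0.9699,0.2436)
θ=25°: P = B + 2.68·ex + -1.25·ey = (3.6778,3.1400)
θ=175°: B = A + 2.00·(cos175°, sin175°) = (-1.9924, 0.1743)
θ=175°: |BD| = 11.9937
θ=175°: circle(B,5.00) ∩ circle(D,9.00): a=3.6623, h=3.4041
θ=175°:   candidates: C₊=(1.7190,3.5248) cross=40.828; C₋=(1.6200,-3.2826) cross=-40.828
θ=175°:   branch + wants cross > 0 → take C=(1.7190,3.5248) (cross=40.828)
θ=175°: ex = (C−B)/|BC| = (0.7423,0.6701); ey = (-0.6701,0.7423)
θ=175°: P = B + 2.68·ex + -1.25·ey = (0.8345,1.0423)
θ=260°: B = A + 2.00·(cos260°, sin260°) = (-0.3473, -1.9696)
θ=260°: |BD| = 10.5331
θ=260°: circle(B,5.00) ∩ circle(D,9.00): a=2.6083, h=4.2658
θ=260°:   candidates: C₊=(1.4173,2.7087) cross=44.932; C₋=(3.0126,-5.6724) cross=-44.932
θ=260°:   branch + wants cross > 0 → take C=(1.4173,2.7087) (cross=44.932)
θ=260°: ex = (C−B)/|BC| = (0.3529,0.9357); ey = (-0.9357,0.3529)
θ=260°: P = B + 2.68·ex + -1.25·ey = (1.7681,0.0968)
θ=285°: B = A + 2.00·(cos285°, sin285°) = (0.5176, -1.9319)
θ=285°: |BD| = 9.6772
θ=285°: circle(B,5.00) ∩ circle(D,9.00): a=1.9452, h=4.6061
θ=285°:   candidates: C₊=(1.5041,2.9699) cross=44.574; C₋=(3.3432,-6.0569) cross=-44.574
θ=285°:   branch + wants cross > 0 → take C=(1.5041,2.9699) (cross=44.574)
θ=285°: ex = (C−B)/|BC| = (0.1973,0.9803); ey = (-0.9803,0.1973)
θ=285°: P = B + 2.68·ex + -1.25·ey = (2.2718,0.4488)

θ=25°: 3.68 3.14
θ=175°: 0.83 1.04
θ=260°: 1.77 0.10
θ=285°: 2.27 0.45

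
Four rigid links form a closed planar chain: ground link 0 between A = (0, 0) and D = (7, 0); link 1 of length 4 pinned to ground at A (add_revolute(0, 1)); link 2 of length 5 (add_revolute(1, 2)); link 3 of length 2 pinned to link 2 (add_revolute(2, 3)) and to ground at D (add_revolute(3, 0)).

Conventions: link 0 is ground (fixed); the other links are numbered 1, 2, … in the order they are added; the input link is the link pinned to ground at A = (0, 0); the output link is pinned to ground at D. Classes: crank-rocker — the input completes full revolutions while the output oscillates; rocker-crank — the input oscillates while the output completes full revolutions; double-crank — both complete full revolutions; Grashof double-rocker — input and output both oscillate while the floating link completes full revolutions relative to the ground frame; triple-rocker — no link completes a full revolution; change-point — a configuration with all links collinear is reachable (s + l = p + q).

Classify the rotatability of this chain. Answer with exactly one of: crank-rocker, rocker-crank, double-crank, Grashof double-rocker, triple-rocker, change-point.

lengths: ground=7, input=4, coupler=5, output=2
sorted: s=2 (shortest), l=7 (longest), p+q=9
s + l = 9 vs p + q = 9
s + l = p + q → change-point (collinear configuration reachable)

change-point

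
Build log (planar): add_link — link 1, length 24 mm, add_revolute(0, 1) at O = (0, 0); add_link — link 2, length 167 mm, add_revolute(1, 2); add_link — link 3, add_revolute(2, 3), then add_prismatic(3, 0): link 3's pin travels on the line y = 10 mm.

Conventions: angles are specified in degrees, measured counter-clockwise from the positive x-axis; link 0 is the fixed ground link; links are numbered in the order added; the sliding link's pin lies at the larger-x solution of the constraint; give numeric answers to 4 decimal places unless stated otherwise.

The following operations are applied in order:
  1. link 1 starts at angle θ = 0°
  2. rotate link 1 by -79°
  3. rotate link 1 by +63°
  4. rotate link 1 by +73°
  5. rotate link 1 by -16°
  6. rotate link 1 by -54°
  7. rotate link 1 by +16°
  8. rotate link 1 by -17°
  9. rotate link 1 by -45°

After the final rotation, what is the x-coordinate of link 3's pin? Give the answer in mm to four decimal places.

geometry: r = 24 mm, L = 167 mm, e = 10 mm; θ starts at 0°
rotate link 1 by -79°: θ ← 0° -79° = -79°
rotate link 1 by +63°: θ ← -79° +63° = -16°
rotate link 1 by +73°: θ ← -16° +73° = 57°
rotate link 1 by -16°: θ ← 57° -16° = 41°
rotate link 1 by -54°: θ ← 41° -54° = -13°
rotate link 1 by +16°: θ ← -13° +16° = 3°
rotate link 1 by -17°: θ ← 3° -17° = -14°
rotate link 1 by -45°: θ ← -14° -45° = -59°
crank pin P = (r cos θ, r sin θ) = (12.360914, -20.572015)
h = r sin θ − e = -20.572015 − 10 = -30.572015
x = r cos θ + √(L² − h²) = 12.360914 + 164.177806 = 176.538720

176.5387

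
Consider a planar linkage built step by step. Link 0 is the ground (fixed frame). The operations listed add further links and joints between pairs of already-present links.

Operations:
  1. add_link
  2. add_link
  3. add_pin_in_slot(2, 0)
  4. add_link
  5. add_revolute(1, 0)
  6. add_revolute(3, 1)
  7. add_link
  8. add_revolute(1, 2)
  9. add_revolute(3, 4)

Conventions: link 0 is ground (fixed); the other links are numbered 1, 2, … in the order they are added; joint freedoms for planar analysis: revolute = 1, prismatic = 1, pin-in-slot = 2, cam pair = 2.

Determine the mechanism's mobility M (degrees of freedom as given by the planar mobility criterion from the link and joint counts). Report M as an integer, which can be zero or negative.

L=1 J1=0 J2=0
add link → L=2 J1=0 J2=0
add link → L=3 J1=0 J2=0
PS@2,0 dof=2 J2 → L=3 J1=0 J2=1
add link → L=4 J1=0 J2=1
R@1,0 dof=1 J1 → L=4 J1=1 J2=1
R@3,1 dof=1 J1 → L=4 J1=2 J2=1
add link → L=5 J1=2 J2=1
R@1,2 dof=1 J1 → L=5 J1=3 J2=1
R@3,4 dof=1 J1 → L=5 J1=4 J2=1
M=3(L−1)−2J1−J2=3·4−2·4−1=3

M = 3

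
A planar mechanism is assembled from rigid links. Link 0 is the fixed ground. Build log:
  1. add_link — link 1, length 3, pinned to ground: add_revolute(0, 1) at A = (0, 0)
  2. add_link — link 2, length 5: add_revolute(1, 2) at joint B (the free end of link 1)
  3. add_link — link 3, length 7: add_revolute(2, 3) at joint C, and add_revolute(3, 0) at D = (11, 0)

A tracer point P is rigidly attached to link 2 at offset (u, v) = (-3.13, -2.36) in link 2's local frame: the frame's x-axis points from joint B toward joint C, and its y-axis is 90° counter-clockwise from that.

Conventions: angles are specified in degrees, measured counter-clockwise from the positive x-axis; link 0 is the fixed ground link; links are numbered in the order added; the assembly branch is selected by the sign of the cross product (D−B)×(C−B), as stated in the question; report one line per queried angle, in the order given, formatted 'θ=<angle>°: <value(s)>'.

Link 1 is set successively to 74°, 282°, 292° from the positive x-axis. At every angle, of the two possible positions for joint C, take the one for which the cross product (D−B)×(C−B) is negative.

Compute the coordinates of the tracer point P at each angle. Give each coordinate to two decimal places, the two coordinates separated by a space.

A=(0,0), D=(11.00,0)
θ=74°: B = A + 3.00·(cos74°, sin74°) = (0.8269, 2.8838)
θ=74°: |BD| = 10.5739
θ=74°: circle(B,5.00) ∩ circle(D,7.00): a=4.1521, h=2.7857
θ=74°:   candidates: C₊=(5.5813,4.4315) cross=29.456; C₋=(4.0619,-0.9287) cross=-29.456
θ=74°:   branch - wants cross < 0 → take C=(4.0619,-0.9287) (cross=-29.456)
θ=74°: ex = (C−B)/|BC| = (0.6470,-0.7625); ey = (0.7625,0.6470)
θ=74°: P = B + -3.13·ex + -2.36·ey = (-2.9977,3.7435)
θ=282°: B = A + 3.00·(cos282°, sin282°) = (0.6237, -2.9344)
θ=282°: |BD| = 10.7832
θ=282°: circle(B,5.00) ∩ circle(D,7.00): a=4.2788, h=2.5869
θ=282°:   candidates: C₊=(4.0370,0.7192) cross=27.895; C₋=(5.4450,-4.2593) cross=-27.895
θ=282°:   branch - wants cross < 0 → take C=(5.4450,-4.2593) (cross=-27.895)
θ=282°: ex = (C−B)/|BC| = (0.9643,-0.2650); ey = (0.2650,0.9643)
θ=282°: P = B + -3.13·ex + -2.36·ey = (-3.0197,-4.3807)
θ=292°: B = A + 3.00·(cos292°, sin292°) = (1.1238, -2.7816)
θ=292°: |BD| = 10.2604
θ=292°: circle(B,5.00) ∩ circle(D,7.00): a=3.9607, h=3.0517
θ=292°:   candidates: C₊=(4.1088,1.2296) cross=31.312; C₋=(5.7635,-4.6453) cross=-31.312
θ=292°:   branch - wants cross < 0 → take C=(5.7635,-4.6453) (cross=-31.312)
θ=292°: ex = (C−B)/|BC| = (0.9279,-0.3728); ey = (0.3728,0.9279)
θ=292°: P = B + -3.13·ex + -2.36·ey = (-2.6603,-3.8048)

θ=74°: -3.00 3.74
θ=282°: -3.02 -4.38
θ=292°: -2.66 -3.80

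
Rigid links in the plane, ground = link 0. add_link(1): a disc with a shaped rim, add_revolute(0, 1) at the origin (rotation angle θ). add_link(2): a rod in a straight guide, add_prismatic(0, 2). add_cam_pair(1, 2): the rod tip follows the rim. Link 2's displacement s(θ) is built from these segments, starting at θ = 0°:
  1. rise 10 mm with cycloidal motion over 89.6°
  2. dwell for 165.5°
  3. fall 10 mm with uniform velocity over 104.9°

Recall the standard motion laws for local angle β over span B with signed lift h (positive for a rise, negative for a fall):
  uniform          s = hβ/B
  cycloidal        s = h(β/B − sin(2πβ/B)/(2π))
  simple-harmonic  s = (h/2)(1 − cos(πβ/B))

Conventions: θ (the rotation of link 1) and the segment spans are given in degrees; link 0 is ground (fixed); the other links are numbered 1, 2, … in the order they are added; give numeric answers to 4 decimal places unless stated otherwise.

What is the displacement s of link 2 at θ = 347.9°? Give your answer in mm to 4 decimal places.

segment 1 (0° to 89.6°, cycloidal, h = 10) is passed completely: s = 0.0000 + (10) = 10.0000
segment 2 (89.6° to 255.1°, dwell): s unchanged at 10.0000
θ = 347.9° falls in segment 3 (255.1° to 360°, uniform, h = -10): β = 347.9 − 255.1 = 92.8°, B = 104.9°; Δs = -10·92.8/104.9 = -8.8465; s = 10.0000 − 8.8465 = 1.1535

1.1535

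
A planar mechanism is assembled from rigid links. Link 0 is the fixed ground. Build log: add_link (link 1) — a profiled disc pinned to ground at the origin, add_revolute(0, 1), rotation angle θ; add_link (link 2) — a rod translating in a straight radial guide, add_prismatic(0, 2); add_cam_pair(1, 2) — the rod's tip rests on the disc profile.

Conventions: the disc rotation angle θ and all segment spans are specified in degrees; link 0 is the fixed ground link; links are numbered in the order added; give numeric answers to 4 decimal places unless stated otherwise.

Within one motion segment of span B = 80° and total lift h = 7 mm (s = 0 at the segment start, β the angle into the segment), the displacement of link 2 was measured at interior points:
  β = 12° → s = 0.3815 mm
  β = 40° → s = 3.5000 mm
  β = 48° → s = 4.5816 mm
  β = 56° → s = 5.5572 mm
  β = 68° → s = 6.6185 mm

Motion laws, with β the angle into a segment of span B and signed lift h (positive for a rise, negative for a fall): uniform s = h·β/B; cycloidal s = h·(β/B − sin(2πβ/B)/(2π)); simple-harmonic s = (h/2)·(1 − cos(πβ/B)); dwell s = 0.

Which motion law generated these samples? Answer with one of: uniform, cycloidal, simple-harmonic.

candidates at β/B = r: uniform s = h·r (linear in β); cycloidal s = h·(r − sin(2πr)/(2π)); simple-harmonic s = (h/2)(1 − cos(πr))
β=12°: printed 0.3815 | uniform 1.0500, cycloidal 0.1487, simple-harmonic 0.3815
β=40°: printed 3.5000 | uniform 3.5000, cycloidal 3.5000, simple-harmonic 3.5000
β=48°: printed 4.5816 | uniform 4.2000, cycloidal 4.8548, simple-harmonic 4.5816
β=56°: printed 5.5572 | uniform 4.9000, cycloidal 5.9596, simple-harmonic 5.5572
β=68°: printed 6.6185 | uniform 5.9500, cycloidal 6.8513, simple-harmonic 6.6185
only one law matches every sample → simple-harmonic

simple-harmonic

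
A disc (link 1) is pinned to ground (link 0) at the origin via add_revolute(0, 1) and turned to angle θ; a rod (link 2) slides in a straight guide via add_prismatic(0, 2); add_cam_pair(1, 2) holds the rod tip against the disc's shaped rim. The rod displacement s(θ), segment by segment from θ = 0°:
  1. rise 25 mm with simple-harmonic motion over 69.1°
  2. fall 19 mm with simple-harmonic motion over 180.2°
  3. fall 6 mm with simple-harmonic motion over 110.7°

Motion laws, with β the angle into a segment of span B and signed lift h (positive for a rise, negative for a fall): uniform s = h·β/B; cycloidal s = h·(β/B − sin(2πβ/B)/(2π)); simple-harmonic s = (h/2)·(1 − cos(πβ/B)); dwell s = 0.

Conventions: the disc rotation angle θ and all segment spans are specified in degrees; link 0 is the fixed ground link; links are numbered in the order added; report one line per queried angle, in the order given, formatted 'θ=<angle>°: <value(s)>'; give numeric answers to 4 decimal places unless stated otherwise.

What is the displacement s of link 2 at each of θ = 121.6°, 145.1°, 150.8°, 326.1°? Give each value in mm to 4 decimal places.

segment 1 (0° to 69.1°, simple-harmonic, h = 25) is passed completely: s = 0.0000 + (25) = 25.0000
θ = 121.6° falls in segment 2 (69.1° to 249.3°, simple-harmonic, h = -19): β = 121.6 − 69.1 = 52.5°, B = 180.2°; Δs = -19/2·(1 − cos(π·0.2913)) = -3.7091; s = 25.0000 − 3.7091 = 21.2909
θ = 145.1° falls in segment 2 (69.1° to 249.3°, simple-harmonic, h = -19): β = 145.1 − 69.1 = 76°, B = 180.2°; Δs = -19/2·(1 − cos(π·0.4218)) = -7.1882; s = 25.0000 − 7.1882 = 17.8118
θ = 150.8° falls in segment 2 (69.1° to 249.3°, simple-harmonic, h = -19): β = 150.8 − 69.1 = 81.7°, B = 180.2°; Δs = -19/2·(1 − cos(π·0.4534)) = -8.1137; s = 25.0000 − 8.1137 = 16.8863
segment 2 (69.1° to 249.3°, simple-harmonic, h = -19) is passed completely: s = 25.0000 + (-19) = 6.0000
θ = 326.1° falls in segment 3 (249.3° to 360°, simple-harmonic, h = -6): β = 326.1 − 249.3 = 76.8°, B = 110.7°; Δs = -6/2·(1 − cos(π·0.6938)) = -4.7155; s = 6.0000 − 4.7155 = 1.2845

θ=121.6°: 21.2909
θ=145.1°: 17.8118
θ=150.8°: 16.8863
θ=326.1°: 1.2845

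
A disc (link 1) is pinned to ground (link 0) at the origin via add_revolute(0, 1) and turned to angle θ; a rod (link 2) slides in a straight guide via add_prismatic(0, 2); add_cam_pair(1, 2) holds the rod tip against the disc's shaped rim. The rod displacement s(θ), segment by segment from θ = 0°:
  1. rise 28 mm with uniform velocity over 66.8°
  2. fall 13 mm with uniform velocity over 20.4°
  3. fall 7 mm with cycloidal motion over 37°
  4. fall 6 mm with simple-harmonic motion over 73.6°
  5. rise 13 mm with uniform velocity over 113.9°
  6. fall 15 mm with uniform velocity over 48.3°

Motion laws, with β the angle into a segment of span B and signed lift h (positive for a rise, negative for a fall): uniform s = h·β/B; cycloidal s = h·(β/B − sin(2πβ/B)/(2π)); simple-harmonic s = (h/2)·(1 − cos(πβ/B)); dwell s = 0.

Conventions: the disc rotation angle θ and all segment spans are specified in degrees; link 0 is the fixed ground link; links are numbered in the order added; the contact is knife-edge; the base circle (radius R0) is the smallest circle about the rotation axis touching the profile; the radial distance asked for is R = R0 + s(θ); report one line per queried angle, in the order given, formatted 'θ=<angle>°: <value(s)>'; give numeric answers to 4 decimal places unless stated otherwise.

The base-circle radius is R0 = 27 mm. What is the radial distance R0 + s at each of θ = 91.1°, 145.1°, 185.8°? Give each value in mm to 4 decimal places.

segment 1 (0° to 66.8°, uniform, h = 28) is passed completely: s = 0.0000 + (28) = 28.0000
segment 2 (66.8° to 87.2°, uniform, h = -13) is passed completely: s = 28.0000 + (-13) = 15.0000
θ = 91.1° falls in segment 3 (87.2° to 124.2°, cycloidal, h = -7): β = 91.1 − 87.2 = 3.9°, B = 37°; Δs = -7·(0.1054 − sin(2π·0.1054)/(2π)) = -0.0528; s = 15.0000 − 0.0528 = 14.9472
segment 3 (87.2° to 124.2°, cycloidal, h = -7) is passed completely: s = 15.0000 + (-7) = 8.0000
θ = 145.1° falls in segment 4 (124.2° to 197.8°, simple-harmonic, h = -6): β = 145.1 − 124.2 = 20.9°, B = 73.6°; Δs = -6/2·(1 − cos(π·0.2840)) = -1.1167; s = 8.0000 − 1.1167 = 6.8833
θ = 185.8° falls in segment 4 (124.2° to 197.8°, simple-harmonic, h = -6): β = 185.8 − 124.2 = 61.6°, B = 73.6°; Δs = -6/2·(1 − cos(π·0.8370)) = -5.6150; s = 8.0000 − 5.6150 = 2.3850
θ=91.1°: R = R0 + s = 27 + 14.9472 = 41.9472
θ=145.1°: R = R0 + s = 27 + 6.8833 = 33.8833
θ=185.8°: R = R0 + s = 27 + 2.3850 = 29.3850

θ=91.1°: 41.9472
θ=145.1°: 33.8833
θ=185.8°: 29.3850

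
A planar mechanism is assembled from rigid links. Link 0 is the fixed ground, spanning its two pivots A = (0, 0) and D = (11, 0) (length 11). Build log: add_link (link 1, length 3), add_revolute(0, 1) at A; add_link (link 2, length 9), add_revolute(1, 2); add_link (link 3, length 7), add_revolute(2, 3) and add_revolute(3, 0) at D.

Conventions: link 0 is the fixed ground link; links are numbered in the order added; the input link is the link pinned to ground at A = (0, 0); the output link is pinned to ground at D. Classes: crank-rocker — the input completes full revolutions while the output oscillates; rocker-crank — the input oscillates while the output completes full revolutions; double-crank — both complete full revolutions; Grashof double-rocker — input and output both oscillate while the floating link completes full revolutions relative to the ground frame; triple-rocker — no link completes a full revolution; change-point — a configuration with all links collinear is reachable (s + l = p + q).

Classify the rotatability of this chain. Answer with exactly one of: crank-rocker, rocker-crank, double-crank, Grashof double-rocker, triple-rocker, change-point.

lengths: ground=11, input=3, coupler=9, output=7
sorted: s=3 (shortest), l=11 (longest), p+q=16
s + l = 14 vs p + q = 16
s + l < p + q (Grashof) with shortest = input link → crank-rocker

crank-rocker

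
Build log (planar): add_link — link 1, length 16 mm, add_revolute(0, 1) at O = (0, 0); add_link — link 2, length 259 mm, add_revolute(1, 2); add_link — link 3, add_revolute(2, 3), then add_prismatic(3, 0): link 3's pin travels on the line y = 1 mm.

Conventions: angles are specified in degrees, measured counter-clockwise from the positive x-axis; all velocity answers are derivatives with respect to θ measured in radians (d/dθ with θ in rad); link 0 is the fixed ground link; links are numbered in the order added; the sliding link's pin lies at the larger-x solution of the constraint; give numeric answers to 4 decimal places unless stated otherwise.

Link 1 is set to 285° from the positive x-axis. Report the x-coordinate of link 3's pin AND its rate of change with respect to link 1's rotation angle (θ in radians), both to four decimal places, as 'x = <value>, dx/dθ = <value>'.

geometry: r = 16 mm, L = 259 mm, e = 1 mm
crank pin P = (r cos θ, r sin θ) = (4.141105, -15.454813)
h = r sin θ − e = -15.454813 − 1 = -16.454813
x = r cos θ + √(L² − h²) = 4.141105 + 258.476767 = 262.617872
dx/dθ = −r sin θ − h·r cos θ/√(L² − h²) (θ in radians; h = -16.454813) = 15.718439

x = 262.6179, dx/dθ = 15.7184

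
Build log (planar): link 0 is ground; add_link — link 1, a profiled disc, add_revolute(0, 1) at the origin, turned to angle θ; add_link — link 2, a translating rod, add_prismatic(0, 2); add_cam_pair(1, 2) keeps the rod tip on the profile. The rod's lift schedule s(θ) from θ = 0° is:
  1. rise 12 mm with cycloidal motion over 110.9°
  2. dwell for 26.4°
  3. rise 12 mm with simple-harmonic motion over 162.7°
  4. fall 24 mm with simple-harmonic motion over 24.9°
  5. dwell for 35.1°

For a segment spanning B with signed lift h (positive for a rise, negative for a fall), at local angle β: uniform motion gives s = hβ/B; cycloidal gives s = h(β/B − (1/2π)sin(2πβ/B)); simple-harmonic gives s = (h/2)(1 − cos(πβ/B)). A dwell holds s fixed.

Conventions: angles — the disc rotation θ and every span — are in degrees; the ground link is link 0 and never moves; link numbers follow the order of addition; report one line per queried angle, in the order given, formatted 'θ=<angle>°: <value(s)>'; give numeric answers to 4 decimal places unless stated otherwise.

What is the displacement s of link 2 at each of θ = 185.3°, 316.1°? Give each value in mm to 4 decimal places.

seg 1 [0°–110.9°] cycloidal, h=12: full span → s += 12 → s = 12.0000
seg 2 [110.9°–137.3°] dwell: s stays 12.0000
seg 3 [137.3°–300°] simple-harmonic, h=12: θ=185.3° here. β=48, B=162.7. 12/2·(1 − cos(π·0.2950)) = 2.3978 → s = 14.3978
seg 3 [137.3°–300°] simple-harmonic, h=12: full span → s += 12 → s = 24.0000
seg 4 [300°–324.9°] simple-harmonic, h=-24: θ=316.1° here. β=16.1, B=24.9. -24/2·(1 − cos(π·0.6466)) = -17.3329 → s = 6.6671

θ=185.3°: 14.3978
θ=316.1°: 6.6671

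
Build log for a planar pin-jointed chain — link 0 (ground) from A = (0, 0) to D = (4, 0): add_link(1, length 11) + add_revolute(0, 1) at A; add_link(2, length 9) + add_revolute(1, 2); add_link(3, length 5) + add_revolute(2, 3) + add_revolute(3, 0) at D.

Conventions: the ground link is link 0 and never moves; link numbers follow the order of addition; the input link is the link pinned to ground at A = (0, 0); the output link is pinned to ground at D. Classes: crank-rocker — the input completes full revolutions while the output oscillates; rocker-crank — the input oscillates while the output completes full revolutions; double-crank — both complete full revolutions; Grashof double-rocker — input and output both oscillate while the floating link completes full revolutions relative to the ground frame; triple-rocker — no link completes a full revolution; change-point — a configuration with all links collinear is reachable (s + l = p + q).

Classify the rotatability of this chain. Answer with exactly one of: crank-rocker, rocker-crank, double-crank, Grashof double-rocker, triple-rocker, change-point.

lengths: ground=4, input=11, coupler=9, output=5
sorted: s=4 (shortest), l=11 (longest), p+q=14
s + l = 15 vs p + q = 14
s + l > p + q → non-Grashof → no link fully rotates → triple-rocker

triple-rocker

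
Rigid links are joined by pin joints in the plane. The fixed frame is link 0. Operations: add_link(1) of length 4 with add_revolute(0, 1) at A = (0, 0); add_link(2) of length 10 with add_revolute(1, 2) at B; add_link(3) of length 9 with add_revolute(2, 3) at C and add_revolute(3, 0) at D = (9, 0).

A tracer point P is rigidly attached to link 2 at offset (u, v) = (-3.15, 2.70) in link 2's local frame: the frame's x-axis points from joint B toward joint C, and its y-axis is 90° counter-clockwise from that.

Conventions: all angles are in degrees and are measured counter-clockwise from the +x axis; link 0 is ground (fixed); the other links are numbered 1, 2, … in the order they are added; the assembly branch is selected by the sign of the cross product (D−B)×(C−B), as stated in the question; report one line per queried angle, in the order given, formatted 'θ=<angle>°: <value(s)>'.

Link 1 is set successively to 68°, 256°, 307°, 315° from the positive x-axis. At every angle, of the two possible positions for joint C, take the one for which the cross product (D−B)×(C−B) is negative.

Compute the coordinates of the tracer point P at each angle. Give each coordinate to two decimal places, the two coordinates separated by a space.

A=(0,0), D=(9.00,0)
θ=68°: B = A + 4.00·(cos68°, sin68°) = (1.4984, 3.7087)
θ=68°: |BD| = 8.3683
θ=68°: circle(B,10.00) ∩ circle(D,9.00): a=5.3194, h=8.4678
θ=68°:   candidates: C₊=(10.0197,8.9420) cross=70.861; C₋=(2.5140,-6.2396) cross=-70.861
θ=68°:   branch - wants cross < 0 → take C=(2.5140,-6.2396) (cross=-70.861)
θ=68°: ex = (C−B)/|BC| = (0.1016,-0.9948); ey = (0.9948,0.1016)
θ=68°: P = B + -3.15·ex + 2.70·ey = (3.8646,7.1167)
θ=256°: B = A + 4.00·(cos256°, sin256°) = (-0.9677, -3.8812)
θ=256°: |BD| = 10.6967
θ=256°: circle(B,10.00) ∩ circle(D,9.00): a=6.2365, h=7.8171
θ=256°:   candidates: C₊=(2.0074,5.6660) cross=83.617; C₋=(7.6801,-8.9027) cross=-83.617
θ=256°:   branch - wants cross < 0 → take C=(7.6801,-8.9027) (cross=-83.617)
θ=256°: ex = (C−B)/|BC| = (0.8648,-0.5022); ey = (0.5022,0.8648)
θ=256°: P = B + -3.15·ex + 2.70·ey = (-2.3359,0.0355)
θ=307°: B = A + 4.00·(cos307°, sin307°) = (2.4073, -3.1945)
θ=307°: |BD| = 7.3259
θ=307°: circle(B,10.00) ∩ circle(D,9.00): a=4.9597, h=8.6834
θ=307°:   candidates: C₊=(3.0841,6.7825) cross=63.614; C₋=(10.6571,-8.8461) cross=-63.614
θ=307°:   branch - wants cross < 0 → take C=(10.6571,-8.8461) (cross=-63.614)
θ=307°: ex = (C−B)/|BC| = (0.8250,-0.5652); ey = (0.5652,0.8250)
θ=307°: P = B + -3.15·ex + 2.70·ey = (1.3345,0.8132)
θ=315°: B = A + 4.00·(cos315°, sin315°) = (2.8284, -2.8284)
θ=315°: |BD| = 6.7888
θ=315°: circle(B,10.00) ∩ circle(D,9.00): a=4.7938, h=8.7761
θ=315°:   candidates: C₊=(3.5300,7.1469) cross=59.579; C₋=(10.8427,-8.8093) cross=-59.579
θ=315°:   branch - wants cross < 0 → take C=(10.8427,-8.8093) (cross=-59.579)
θ=315°: ex = (C−B)/|BC| = (0.8014,-0.5981); ey = (0.5981,0.8014)
θ=315°: P = B + -3.15·ex + 2.70·ey = (1.9188,1.2194)

θ=68°: 3.86 7.12
θ=256°: -2.34 0.04
θ=307°: 1.33 0.81
θ=315°: 1.92 1.22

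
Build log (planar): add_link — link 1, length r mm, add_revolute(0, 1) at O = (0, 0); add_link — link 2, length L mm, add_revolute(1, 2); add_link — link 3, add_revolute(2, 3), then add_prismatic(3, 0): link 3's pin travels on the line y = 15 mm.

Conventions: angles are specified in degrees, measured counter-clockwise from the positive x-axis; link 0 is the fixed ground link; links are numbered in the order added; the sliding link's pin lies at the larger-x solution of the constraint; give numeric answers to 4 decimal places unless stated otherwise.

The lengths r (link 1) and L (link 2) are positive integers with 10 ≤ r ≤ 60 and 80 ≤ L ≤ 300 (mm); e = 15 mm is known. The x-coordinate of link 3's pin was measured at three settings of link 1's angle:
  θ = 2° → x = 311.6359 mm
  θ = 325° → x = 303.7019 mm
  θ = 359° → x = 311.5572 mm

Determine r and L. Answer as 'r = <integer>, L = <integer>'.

constraint per measurement: (x − r cos θ)² + (r sin θ − e)² = L²
subtracting the θ₁ and θ₂ equations cancels the r² and L² terms:
r = (x₁² − x₂²) / (2[(x₁cos θ₁ + e sin θ₁) − (x₂cos θ₂ + e sin θ₂)]) = 34.0001 → r = 34
L² = (x₁ − r cos θ₁)² + (r sin θ₁ − e)² = 77284.0046 → L = 278.0000 → L = 278
check at θ₃=359°: x = 311.5572 (printed 311.5572) ✓

r = 34, L = 278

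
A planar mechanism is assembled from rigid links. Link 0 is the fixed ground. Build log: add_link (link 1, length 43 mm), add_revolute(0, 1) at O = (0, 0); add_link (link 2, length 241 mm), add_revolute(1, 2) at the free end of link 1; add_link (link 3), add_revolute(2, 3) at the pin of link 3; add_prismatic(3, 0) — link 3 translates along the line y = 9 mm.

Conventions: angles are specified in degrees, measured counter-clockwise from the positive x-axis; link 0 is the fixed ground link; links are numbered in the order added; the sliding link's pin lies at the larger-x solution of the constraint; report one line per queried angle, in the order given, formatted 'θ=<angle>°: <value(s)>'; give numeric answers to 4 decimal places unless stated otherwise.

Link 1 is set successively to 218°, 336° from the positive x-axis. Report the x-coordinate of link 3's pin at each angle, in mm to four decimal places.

geometry: r = 43 mm, L = 241 mm, e = 9 mm
θ=218°: crank pin P = (r cos θ, r sin θ) = (-33.884462, -26.473443)
θ=218°: h = r sin θ − e = -26.473443 − 9 = -35.473443
θ=218°: x = r cos θ + √(L² − h²) = -33.884462 + 238.374988 = 204.490525
θ=336°: crank pin P = (r cos θ, r sin θ) = (39.282455, -17.489676)
θ=336°: h = r sin θ − e = -17.489676 − 9 = -26.489676
θ=336°: x = r cos θ + √(L² − h²) = 39.282455 + 239.539761 = 278.822216

θ=218°: 204.4905
θ=336°: 278.8222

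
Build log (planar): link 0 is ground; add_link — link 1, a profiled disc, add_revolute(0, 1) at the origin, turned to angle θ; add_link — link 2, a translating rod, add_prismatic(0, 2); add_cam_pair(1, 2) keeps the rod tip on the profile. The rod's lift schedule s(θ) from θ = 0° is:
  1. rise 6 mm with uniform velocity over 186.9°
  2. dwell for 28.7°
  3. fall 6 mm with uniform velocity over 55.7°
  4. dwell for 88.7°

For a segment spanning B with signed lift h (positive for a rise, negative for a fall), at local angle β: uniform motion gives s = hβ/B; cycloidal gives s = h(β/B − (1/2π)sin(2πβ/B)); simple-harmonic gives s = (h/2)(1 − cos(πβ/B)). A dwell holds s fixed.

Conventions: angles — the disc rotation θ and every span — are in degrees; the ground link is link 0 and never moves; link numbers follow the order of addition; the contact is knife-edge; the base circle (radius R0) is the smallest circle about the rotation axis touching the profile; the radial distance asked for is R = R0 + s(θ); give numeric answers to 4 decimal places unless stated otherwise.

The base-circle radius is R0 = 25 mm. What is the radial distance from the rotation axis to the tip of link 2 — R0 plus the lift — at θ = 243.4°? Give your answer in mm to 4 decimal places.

seg 1 [0°–186.9°] uniform, h=6: full span → s += 6 → s = 6.0000
seg 2 [186.9°–215.6°] dwell: s stays 6.0000
seg 3 [215.6°–271.3°] uniform, h=-6: θ=243.4° here. β=27.8, B=55.7. -6·27.8/55.7 = -2.9946 → s = 3.0054
R = R0 + s = 25 + 3.0054 = 28.0054

28.0054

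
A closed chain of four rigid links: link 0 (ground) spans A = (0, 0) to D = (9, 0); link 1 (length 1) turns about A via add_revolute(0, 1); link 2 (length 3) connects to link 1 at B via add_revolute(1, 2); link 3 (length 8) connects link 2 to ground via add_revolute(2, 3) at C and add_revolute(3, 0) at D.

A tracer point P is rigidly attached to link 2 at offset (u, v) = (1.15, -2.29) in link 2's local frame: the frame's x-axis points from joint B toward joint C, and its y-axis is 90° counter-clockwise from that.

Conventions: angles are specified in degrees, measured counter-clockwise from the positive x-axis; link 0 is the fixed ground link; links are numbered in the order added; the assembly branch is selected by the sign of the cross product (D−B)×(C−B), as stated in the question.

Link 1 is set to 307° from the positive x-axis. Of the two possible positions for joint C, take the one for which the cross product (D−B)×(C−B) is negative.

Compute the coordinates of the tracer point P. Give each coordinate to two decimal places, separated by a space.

A=(0,0), D=(9.00,0)
B = A + 1.00·(cos307°, sin307°) = (0.6018, -0.7986)
|BD| = 8.4361
circle(B,3.00) ∩ circle(D,8.00): a=0.9582, h=2.8429
  candidates: C₊=(1.2866,2.1222) cross=23.983; C₋=(1.8249,-3.5380) cross=-23.983
  branch - wants cross < 0 → take C=(1.8249,-3.5380) (cross=-23.983)
ex = (C−B)/|BC| = (0.4077,-0.9131); ey = (0.9131,0.4077)
P = B + 1.15·ex + -2.29·ey = (-1.0204,-2.7823)

-1.02 -2.78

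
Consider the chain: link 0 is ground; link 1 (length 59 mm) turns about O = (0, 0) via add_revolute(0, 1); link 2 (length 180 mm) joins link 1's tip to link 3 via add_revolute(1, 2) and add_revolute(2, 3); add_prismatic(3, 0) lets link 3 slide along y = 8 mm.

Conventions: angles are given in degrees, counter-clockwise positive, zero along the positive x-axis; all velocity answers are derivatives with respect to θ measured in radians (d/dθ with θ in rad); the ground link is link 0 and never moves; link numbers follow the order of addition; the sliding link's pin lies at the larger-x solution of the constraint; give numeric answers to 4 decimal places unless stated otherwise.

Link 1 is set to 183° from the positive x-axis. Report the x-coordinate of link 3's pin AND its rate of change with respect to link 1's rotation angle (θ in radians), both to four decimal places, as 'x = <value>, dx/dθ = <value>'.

geometry: r = 59 mm, L = 180 mm, e = 8 mm
crank pin P = (r cos θ, r sin θ) = (-58.919143, -3.087821)
h = r sin θ − e = -3.087821 − 8 = -11.087821
x = r cos θ + √(L² − h²) = -58.919143 + 179.658176 = 120.739033
dx/dθ = −r sin θ − h·r cos θ/√(L² − h²) (θ in radians; h = -11.087821) = -0.548445

x = 120.7390, dx/dθ = -0.5484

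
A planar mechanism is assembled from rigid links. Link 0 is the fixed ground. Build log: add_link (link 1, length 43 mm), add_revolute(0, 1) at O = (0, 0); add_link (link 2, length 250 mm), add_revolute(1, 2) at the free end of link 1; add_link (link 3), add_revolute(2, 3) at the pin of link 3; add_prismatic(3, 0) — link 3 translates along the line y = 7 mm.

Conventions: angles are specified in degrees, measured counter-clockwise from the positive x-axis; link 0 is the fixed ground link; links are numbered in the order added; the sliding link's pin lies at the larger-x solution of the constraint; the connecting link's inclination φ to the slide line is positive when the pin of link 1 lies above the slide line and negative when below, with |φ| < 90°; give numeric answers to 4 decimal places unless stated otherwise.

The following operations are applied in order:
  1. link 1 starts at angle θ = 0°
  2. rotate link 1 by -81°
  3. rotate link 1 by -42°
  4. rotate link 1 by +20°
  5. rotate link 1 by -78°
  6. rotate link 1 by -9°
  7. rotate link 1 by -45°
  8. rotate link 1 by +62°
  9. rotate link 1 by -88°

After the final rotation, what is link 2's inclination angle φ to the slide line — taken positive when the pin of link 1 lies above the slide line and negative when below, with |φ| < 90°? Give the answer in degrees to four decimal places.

geometry: r = 43 mm, L = 250 mm, e = 7 mm; θ starts at 0°
rotate link 1 by -81°: θ ← 0° -81° = -81°
rotate link 1 by -42°: θ ← -81° -42° = -123°
rotate link 1 by +20°: θ ← -123° +20° = -103°
rotate link 1 by -78°: θ ← -103° -78° = -181°
rotate link 1 by -9°: θ ← -181° -9° = -190°
rotate link 1 by -45°: θ ← -190° -45° = -235°
rotate link 1 by +62°: θ ← -235° +62° = -173°
rotate link 1 by -88°: θ ← -173° -88° = -261°
h = r sin θ − e = 42.470599 − 7 = 35.470599
sin φ = h / L = 35.470599 / 250 = 0.14188239
φ = arcsin(0.14188239) = 8.156787°

8.1568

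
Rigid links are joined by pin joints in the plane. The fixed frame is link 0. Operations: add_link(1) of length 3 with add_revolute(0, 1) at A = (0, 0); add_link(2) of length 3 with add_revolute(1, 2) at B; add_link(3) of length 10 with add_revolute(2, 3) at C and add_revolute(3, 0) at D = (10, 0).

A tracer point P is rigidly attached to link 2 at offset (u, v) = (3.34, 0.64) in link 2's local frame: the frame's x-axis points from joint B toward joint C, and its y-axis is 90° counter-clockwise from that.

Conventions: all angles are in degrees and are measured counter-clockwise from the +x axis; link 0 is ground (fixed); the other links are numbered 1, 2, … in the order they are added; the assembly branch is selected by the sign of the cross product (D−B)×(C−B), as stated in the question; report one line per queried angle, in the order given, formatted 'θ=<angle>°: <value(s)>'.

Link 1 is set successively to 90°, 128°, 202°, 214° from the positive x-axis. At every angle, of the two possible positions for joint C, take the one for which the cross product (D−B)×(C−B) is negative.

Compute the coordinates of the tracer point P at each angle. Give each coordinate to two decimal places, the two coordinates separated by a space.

A=(0,0), D=(10.00,0)
θ=90°: B = A + 3.00·(cos90°, sin90°) = (0.0000, 3.0000)
θ=90°: |BD| = 10.4403
θ=90°: circle(B,3.00) ∩ circle(D,10.00): a=0.8620, h=2.8735
θ=90°:   candidates: C₊=(1.6514,5.5046) cross=30.000; C₋=(0.0000,0.0000) cross=-30.000
θ=90°:   branch - wants cross < 0 → take C=(0.0000,0.0000) (cross=-30.000)
θ=90°: ex = (C−B)/|BC| = (0.0000,-1.0000); ey = (1.0000,0.0000)
θ=90°: P = B + 3.34·ex + 0.64·ey = (0.6400,-0.3400)
θ=128°: B = A + 3.00·(cos128°, sin128°) = (-1.8470, 2.3640)
θ=128°: |BD| = 12.0806
θ=128°: circle(B,3.00) ∩ circle(D,10.00): a=2.2739, h=1.9569
θ=128°:   candidates: C₊=(0.7659,3.8381) cross=23.640; C₋=(-0.0000,0.0000) cross=-23.640
θ=128°:   branch - wants cross < 0 → take C=(-0.0000,0.0000) (cross=-23.640)
θ=128°: ex = (C−B)/|BC| = (0.6157,-0.7880); ey = (0.7880,0.6157)
θ=128°: P = B + 3.34·ex + 0.64·ey = (0.7137,0.1261)
θ=202°: B = A + 3.00·(cos202°, sin202°) = (-2.7816, -1.1238)
θ=202°: |BD| = 12.8309
θ=202°: circle(B,3.00) ∩ circle(D,10.00): a=2.8693, h=0.8759
θ=202°:   candidates: C₊=(-0.0000,0.0000) cross=11.238; C₋=(0.1534,-1.7450) cross=-11.238
θ=202°:   branch - wants cross < 0 → take C=(0.1534,-1.7450) (cross=-11.238)
θ=202°: ex = (C−B)/|BC| = (0.9783,-0.2071); ey = (0.2071,0.9783)
θ=202°: P = B + 3.34·ex + 0.64·ey = (0.6186,-1.1893)
θ=214°: B = A + 3.00·(cos214°, sin214°) = (-2.4871, -1.6776)
θ=214°: |BD| = 12.5993
θ=214°: circle(B,3.00) ∩ circle(D,10.00): a=2.6883, h=1.3315
θ=214°:   candidates: C₊=(0.0000,-0.0000) cross=16.776; C₋=(0.3546,-2.6393) cross=-16.776
θ=214°:   branch - wants cross < 0 → take C=(0.3546,-2.6393) (cross=-16.776)
θ=214°: ex = (C−B)/|BC| = (0.9472,-0.3206); ey = (0.3206,0.9472)
θ=214°: P = B + 3.34·ex + 0.64·ey = (0.8818,-2.1420)

θ=90°: 0.64 -0.34
θ=128°: 0.71 0.13
θ=202°: 0.62 -1.19
θ=214°: 0.88 -2.14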